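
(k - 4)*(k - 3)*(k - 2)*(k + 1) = k^4 - 8*k^3 + 17*k^2 + 2*k - 24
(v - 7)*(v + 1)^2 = v^3 - 5*v^2 - 13*v - 7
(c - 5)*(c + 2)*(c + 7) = c^3 + 4*c^2 - 31*c - 70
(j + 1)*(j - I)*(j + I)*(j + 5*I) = j^4 + j^3 + 5*I*j^3 + j^2 + 5*I*j^2 + j + 5*I*j + 5*I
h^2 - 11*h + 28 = (h - 7)*(h - 4)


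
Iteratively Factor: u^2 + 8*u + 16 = (u + 4)*(u + 4)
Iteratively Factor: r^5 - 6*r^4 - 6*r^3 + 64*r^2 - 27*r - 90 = (r + 1)*(r^4 - 7*r^3 + r^2 + 63*r - 90) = (r - 3)*(r + 1)*(r^3 - 4*r^2 - 11*r + 30) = (r - 3)*(r + 1)*(r + 3)*(r^2 - 7*r + 10) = (r - 3)*(r - 2)*(r + 1)*(r + 3)*(r - 5)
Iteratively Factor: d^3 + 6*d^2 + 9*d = (d + 3)*(d^2 + 3*d) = (d + 3)^2*(d)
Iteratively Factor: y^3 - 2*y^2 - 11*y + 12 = (y - 1)*(y^2 - y - 12) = (y - 1)*(y + 3)*(y - 4)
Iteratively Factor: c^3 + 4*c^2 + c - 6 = (c + 2)*(c^2 + 2*c - 3) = (c - 1)*(c + 2)*(c + 3)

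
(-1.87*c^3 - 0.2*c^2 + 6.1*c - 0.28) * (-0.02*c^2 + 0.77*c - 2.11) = 0.0374*c^5 - 1.4359*c^4 + 3.6697*c^3 + 5.1246*c^2 - 13.0866*c + 0.5908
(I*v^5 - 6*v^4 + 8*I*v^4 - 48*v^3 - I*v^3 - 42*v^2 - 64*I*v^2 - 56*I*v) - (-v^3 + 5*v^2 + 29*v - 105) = I*v^5 - 6*v^4 + 8*I*v^4 - 47*v^3 - I*v^3 - 47*v^2 - 64*I*v^2 - 29*v - 56*I*v + 105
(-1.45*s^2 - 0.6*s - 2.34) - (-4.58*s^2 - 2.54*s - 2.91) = 3.13*s^2 + 1.94*s + 0.57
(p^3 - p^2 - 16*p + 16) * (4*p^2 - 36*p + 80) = 4*p^5 - 40*p^4 + 52*p^3 + 560*p^2 - 1856*p + 1280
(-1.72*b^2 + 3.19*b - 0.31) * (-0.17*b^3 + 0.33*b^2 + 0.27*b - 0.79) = 0.2924*b^5 - 1.1099*b^4 + 0.641*b^3 + 2.1178*b^2 - 2.6038*b + 0.2449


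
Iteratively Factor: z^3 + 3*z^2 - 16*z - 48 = (z + 3)*(z^2 - 16) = (z - 4)*(z + 3)*(z + 4)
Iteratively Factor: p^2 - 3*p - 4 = (p + 1)*(p - 4)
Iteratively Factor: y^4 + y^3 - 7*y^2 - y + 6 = (y - 1)*(y^3 + 2*y^2 - 5*y - 6) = (y - 1)*(y + 3)*(y^2 - y - 2) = (y - 2)*(y - 1)*(y + 3)*(y + 1)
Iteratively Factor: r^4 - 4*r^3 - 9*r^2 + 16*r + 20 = (r + 1)*(r^3 - 5*r^2 - 4*r + 20) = (r - 5)*(r + 1)*(r^2 - 4) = (r - 5)*(r - 2)*(r + 1)*(r + 2)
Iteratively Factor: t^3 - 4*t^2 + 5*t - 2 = (t - 1)*(t^2 - 3*t + 2) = (t - 1)^2*(t - 2)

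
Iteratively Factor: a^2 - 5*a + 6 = (a - 2)*(a - 3)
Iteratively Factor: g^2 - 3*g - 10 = (g - 5)*(g + 2)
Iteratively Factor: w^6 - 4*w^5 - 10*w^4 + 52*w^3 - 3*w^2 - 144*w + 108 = (w - 2)*(w^5 - 2*w^4 - 14*w^3 + 24*w^2 + 45*w - 54) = (w - 3)*(w - 2)*(w^4 + w^3 - 11*w^2 - 9*w + 18) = (w - 3)^2*(w - 2)*(w^3 + 4*w^2 + w - 6) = (w - 3)^2*(w - 2)*(w + 2)*(w^2 + 2*w - 3) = (w - 3)^2*(w - 2)*(w + 2)*(w + 3)*(w - 1)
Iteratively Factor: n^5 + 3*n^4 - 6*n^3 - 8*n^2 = (n + 4)*(n^4 - n^3 - 2*n^2) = (n - 2)*(n + 4)*(n^3 + n^2) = n*(n - 2)*(n + 4)*(n^2 + n) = n^2*(n - 2)*(n + 4)*(n + 1)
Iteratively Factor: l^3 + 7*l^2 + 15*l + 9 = (l + 3)*(l^2 + 4*l + 3) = (l + 1)*(l + 3)*(l + 3)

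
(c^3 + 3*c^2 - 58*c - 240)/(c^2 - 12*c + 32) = (c^2 + 11*c + 30)/(c - 4)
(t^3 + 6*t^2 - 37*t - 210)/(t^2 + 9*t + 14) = (t^2 - t - 30)/(t + 2)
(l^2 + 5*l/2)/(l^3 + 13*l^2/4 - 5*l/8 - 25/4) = 4*l/(4*l^2 + 3*l - 10)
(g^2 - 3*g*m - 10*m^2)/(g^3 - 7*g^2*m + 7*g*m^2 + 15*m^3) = (g + 2*m)/(g^2 - 2*g*m - 3*m^2)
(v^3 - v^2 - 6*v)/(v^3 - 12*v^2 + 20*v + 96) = v*(v - 3)/(v^2 - 14*v + 48)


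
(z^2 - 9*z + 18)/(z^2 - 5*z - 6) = (z - 3)/(z + 1)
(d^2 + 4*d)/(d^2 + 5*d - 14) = d*(d + 4)/(d^2 + 5*d - 14)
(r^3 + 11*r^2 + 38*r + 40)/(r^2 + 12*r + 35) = (r^2 + 6*r + 8)/(r + 7)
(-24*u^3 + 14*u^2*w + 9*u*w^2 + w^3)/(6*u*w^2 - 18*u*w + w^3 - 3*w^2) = (-4*u^2 + 3*u*w + w^2)/(w*(w - 3))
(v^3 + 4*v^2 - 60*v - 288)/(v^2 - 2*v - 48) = v + 6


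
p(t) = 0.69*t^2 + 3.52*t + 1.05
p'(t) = 1.38*t + 3.52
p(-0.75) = -1.20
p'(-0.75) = 2.48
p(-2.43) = -3.43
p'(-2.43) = 0.17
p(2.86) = 16.76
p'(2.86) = 7.47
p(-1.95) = -3.19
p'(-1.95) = 0.83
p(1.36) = 7.11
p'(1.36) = 5.40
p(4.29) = 28.85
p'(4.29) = 9.44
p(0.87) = 4.63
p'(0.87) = 4.72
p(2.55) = 14.51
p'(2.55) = 7.04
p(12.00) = 142.65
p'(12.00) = 20.08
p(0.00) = 1.05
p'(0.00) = 3.52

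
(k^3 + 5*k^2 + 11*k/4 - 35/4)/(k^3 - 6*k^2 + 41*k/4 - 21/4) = (4*k^2 + 24*k + 35)/(4*k^2 - 20*k + 21)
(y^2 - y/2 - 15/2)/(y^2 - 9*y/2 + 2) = (2*y^2 - y - 15)/(2*y^2 - 9*y + 4)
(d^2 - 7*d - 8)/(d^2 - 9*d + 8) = (d + 1)/(d - 1)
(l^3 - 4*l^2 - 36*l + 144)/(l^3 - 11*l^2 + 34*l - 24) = (l + 6)/(l - 1)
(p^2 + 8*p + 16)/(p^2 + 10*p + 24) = (p + 4)/(p + 6)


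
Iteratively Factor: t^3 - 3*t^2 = (t)*(t^2 - 3*t) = t^2*(t - 3)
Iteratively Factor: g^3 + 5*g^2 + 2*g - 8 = (g + 2)*(g^2 + 3*g - 4) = (g + 2)*(g + 4)*(g - 1)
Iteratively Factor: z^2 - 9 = (z - 3)*(z + 3)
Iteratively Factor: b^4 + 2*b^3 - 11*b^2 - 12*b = (b + 1)*(b^3 + b^2 - 12*b) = b*(b + 1)*(b^2 + b - 12) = b*(b - 3)*(b + 1)*(b + 4)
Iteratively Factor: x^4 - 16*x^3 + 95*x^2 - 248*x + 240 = (x - 3)*(x^3 - 13*x^2 + 56*x - 80) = (x - 4)*(x - 3)*(x^2 - 9*x + 20) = (x - 4)^2*(x - 3)*(x - 5)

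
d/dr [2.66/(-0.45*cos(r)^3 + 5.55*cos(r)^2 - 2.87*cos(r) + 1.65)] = (-3.591*cos(r)^2 + 29.526*cos(r) - 7.6342)*sin(r)/(0.45*cos(r)^3 - 5.55*cos(r)^2 + 2.87*cos(r) - 1.65)^2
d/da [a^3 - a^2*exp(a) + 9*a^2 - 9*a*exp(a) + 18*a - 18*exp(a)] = -a^2*exp(a) + 3*a^2 - 11*a*exp(a) + 18*a - 27*exp(a) + 18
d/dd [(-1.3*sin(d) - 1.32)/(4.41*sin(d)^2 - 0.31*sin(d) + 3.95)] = (5.733*sin(d)^2 + 11.6424*sin(d) - 5.5442)*cos(d)/(19.4481*sin(d)^4 - 2.7342*sin(d)^3 + 34.9351*sin(d)^2 - 2.449*sin(d) + 15.6025)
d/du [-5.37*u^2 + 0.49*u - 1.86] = 0.49 - 10.74*u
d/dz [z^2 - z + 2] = 2*z - 1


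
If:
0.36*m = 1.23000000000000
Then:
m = 3.42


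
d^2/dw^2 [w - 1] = 0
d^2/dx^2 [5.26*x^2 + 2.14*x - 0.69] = 10.5200000000000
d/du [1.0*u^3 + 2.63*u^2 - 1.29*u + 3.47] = 3.0*u^2 + 5.26*u - 1.29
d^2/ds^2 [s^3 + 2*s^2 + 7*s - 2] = 6*s + 4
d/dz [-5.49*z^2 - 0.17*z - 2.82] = -10.98*z - 0.17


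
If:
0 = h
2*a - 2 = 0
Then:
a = 1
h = 0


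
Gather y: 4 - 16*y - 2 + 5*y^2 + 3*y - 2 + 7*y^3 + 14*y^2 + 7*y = 7*y^3 + 19*y^2 - 6*y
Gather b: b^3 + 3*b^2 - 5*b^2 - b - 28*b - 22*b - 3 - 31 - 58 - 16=b^3 - 2*b^2 - 51*b - 108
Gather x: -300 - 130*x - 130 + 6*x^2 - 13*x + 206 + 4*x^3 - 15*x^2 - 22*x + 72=4*x^3 - 9*x^2 - 165*x - 152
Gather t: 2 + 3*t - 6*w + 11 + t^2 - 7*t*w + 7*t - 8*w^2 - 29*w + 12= t^2 + t*(10 - 7*w) - 8*w^2 - 35*w + 25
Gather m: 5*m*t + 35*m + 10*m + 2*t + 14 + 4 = m*(5*t + 45) + 2*t + 18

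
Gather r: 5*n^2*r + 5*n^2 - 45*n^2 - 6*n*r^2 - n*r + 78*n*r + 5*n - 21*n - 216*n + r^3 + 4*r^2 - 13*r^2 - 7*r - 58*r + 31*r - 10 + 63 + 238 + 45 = -40*n^2 - 232*n + r^3 + r^2*(-6*n - 9) + r*(5*n^2 + 77*n - 34) + 336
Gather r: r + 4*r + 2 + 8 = 5*r + 10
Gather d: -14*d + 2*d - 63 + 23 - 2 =-12*d - 42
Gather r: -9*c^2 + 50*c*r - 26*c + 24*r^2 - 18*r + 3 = -9*c^2 - 26*c + 24*r^2 + r*(50*c - 18) + 3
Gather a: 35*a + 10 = 35*a + 10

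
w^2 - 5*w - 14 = (w - 7)*(w + 2)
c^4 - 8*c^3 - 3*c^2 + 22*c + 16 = (c - 8)*(c - 2)*(c + 1)^2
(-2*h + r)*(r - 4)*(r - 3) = -2*h*r^2 + 14*h*r - 24*h + r^3 - 7*r^2 + 12*r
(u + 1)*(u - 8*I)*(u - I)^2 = u^4 + u^3 - 10*I*u^3 - 17*u^2 - 10*I*u^2 - 17*u + 8*I*u + 8*I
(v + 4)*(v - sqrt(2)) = v^2 - sqrt(2)*v + 4*v - 4*sqrt(2)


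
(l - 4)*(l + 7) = l^2 + 3*l - 28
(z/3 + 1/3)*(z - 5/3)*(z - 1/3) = z^3/3 - z^2/3 - 13*z/27 + 5/27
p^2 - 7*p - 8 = (p - 8)*(p + 1)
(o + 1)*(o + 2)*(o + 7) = o^3 + 10*o^2 + 23*o + 14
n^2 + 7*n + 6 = (n + 1)*(n + 6)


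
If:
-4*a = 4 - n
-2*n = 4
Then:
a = -3/2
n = -2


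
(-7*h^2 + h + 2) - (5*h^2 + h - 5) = 7 - 12*h^2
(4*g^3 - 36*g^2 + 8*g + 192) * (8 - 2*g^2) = -8*g^5 + 72*g^4 + 16*g^3 - 672*g^2 + 64*g + 1536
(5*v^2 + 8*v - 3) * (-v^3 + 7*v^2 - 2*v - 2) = -5*v^5 + 27*v^4 + 49*v^3 - 47*v^2 - 10*v + 6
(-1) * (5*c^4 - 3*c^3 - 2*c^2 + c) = -5*c^4 + 3*c^3 + 2*c^2 - c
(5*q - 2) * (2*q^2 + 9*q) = 10*q^3 + 41*q^2 - 18*q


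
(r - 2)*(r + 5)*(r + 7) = r^3 + 10*r^2 + 11*r - 70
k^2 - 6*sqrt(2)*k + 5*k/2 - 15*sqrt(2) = (k + 5/2)*(k - 6*sqrt(2))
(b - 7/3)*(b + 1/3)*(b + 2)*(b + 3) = b^4 + 3*b^3 - 43*b^2/9 - 143*b/9 - 14/3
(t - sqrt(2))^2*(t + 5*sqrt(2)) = t^3 + 3*sqrt(2)*t^2 - 18*t + 10*sqrt(2)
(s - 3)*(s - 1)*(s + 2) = s^3 - 2*s^2 - 5*s + 6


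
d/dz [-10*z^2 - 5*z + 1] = -20*z - 5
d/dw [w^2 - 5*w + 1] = 2*w - 5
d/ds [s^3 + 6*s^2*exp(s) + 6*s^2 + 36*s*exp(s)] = 6*s^2*exp(s) + 3*s^2 + 48*s*exp(s) + 12*s + 36*exp(s)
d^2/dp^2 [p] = 0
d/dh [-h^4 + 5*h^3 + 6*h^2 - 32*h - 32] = -4*h^3 + 15*h^2 + 12*h - 32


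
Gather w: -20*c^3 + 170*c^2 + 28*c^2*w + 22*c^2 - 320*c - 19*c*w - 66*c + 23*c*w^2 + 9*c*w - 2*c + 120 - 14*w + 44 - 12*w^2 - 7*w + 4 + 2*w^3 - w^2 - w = -20*c^3 + 192*c^2 - 388*c + 2*w^3 + w^2*(23*c - 13) + w*(28*c^2 - 10*c - 22) + 168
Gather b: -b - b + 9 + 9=18 - 2*b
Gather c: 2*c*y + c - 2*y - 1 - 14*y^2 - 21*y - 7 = c*(2*y + 1) - 14*y^2 - 23*y - 8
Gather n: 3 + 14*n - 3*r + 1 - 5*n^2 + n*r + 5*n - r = -5*n^2 + n*(r + 19) - 4*r + 4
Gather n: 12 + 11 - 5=18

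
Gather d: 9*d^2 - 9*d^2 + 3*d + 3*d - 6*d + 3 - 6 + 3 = 0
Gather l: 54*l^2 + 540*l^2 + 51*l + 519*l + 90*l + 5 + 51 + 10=594*l^2 + 660*l + 66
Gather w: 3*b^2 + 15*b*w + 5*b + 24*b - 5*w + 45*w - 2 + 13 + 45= 3*b^2 + 29*b + w*(15*b + 40) + 56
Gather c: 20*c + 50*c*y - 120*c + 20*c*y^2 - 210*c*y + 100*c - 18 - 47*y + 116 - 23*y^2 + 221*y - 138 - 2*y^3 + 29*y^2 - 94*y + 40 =c*(20*y^2 - 160*y) - 2*y^3 + 6*y^2 + 80*y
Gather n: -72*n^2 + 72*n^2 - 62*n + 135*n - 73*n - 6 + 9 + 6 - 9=0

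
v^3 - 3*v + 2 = (v - 1)^2*(v + 2)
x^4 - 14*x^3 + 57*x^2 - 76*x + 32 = (x - 8)*(x - 4)*(x - 1)^2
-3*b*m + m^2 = m*(-3*b + m)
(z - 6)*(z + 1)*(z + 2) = z^3 - 3*z^2 - 16*z - 12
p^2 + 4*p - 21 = (p - 3)*(p + 7)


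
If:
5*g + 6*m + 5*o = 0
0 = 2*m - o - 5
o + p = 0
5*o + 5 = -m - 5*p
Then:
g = 21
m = -5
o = -15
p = 15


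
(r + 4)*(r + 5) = r^2 + 9*r + 20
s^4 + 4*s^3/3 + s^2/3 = s^2*(s + 1/3)*(s + 1)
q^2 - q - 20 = (q - 5)*(q + 4)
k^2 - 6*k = k*(k - 6)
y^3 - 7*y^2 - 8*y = y*(y - 8)*(y + 1)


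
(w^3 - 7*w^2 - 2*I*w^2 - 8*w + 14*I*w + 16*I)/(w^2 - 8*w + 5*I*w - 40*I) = (w^2 + w*(1 - 2*I) - 2*I)/(w + 5*I)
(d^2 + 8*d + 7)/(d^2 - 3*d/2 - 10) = 2*(d^2 + 8*d + 7)/(2*d^2 - 3*d - 20)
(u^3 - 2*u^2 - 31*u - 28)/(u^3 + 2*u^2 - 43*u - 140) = (u + 1)/(u + 5)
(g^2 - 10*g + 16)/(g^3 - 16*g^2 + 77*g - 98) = (g - 8)/(g^2 - 14*g + 49)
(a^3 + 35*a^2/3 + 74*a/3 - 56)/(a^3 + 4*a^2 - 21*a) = (a^2 + 14*a/3 - 8)/(a*(a - 3))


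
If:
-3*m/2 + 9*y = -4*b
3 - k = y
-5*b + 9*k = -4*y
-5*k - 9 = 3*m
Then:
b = 471/25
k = 411/25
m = -152/5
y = -336/25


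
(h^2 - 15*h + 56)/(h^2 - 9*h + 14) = (h - 8)/(h - 2)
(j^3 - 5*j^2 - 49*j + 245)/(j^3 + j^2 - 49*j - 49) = (j - 5)/(j + 1)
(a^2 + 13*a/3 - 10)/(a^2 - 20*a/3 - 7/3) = (-3*a^2 - 13*a + 30)/(-3*a^2 + 20*a + 7)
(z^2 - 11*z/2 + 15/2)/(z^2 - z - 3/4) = 2*(-2*z^2 + 11*z - 15)/(-4*z^2 + 4*z + 3)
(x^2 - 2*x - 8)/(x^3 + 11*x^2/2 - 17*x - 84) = 2*(x + 2)/(2*x^2 + 19*x + 42)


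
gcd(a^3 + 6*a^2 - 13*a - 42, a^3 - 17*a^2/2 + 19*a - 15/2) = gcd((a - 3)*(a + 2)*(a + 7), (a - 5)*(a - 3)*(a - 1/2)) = a - 3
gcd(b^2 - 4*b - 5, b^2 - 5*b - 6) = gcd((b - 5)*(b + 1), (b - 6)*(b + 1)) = b + 1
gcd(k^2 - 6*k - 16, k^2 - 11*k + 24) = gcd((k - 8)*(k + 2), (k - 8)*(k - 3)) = k - 8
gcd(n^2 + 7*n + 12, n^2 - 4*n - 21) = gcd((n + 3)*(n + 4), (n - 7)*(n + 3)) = n + 3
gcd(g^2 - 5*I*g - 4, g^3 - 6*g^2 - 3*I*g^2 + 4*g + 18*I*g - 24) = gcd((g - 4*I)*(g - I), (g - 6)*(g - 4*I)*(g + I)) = g - 4*I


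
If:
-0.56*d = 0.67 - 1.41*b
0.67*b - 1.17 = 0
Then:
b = 1.75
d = 3.20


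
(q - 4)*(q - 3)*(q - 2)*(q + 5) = q^4 - 4*q^3 - 19*q^2 + 106*q - 120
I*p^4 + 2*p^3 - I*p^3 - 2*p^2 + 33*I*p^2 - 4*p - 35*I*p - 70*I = (p - 2)*(p - 7*I)*(p + 5*I)*(I*p + I)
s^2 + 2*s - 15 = (s - 3)*(s + 5)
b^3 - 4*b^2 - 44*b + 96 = (b - 8)*(b - 2)*(b + 6)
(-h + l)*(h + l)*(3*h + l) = -3*h^3 - h^2*l + 3*h*l^2 + l^3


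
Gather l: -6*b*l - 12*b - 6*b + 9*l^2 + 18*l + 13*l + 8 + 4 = -18*b + 9*l^2 + l*(31 - 6*b) + 12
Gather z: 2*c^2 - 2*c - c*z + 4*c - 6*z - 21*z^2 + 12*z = 2*c^2 + 2*c - 21*z^2 + z*(6 - c)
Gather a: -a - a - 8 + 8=-2*a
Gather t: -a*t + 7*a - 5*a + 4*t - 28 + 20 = 2*a + t*(4 - a) - 8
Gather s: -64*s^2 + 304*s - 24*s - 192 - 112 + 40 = -64*s^2 + 280*s - 264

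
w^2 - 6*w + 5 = (w - 5)*(w - 1)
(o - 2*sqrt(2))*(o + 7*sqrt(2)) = o^2 + 5*sqrt(2)*o - 28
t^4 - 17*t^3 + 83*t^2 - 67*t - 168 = (t - 8)*(t - 7)*(t - 3)*(t + 1)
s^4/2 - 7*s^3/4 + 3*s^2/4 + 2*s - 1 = (s/2 + 1/2)*(s - 2)^2*(s - 1/2)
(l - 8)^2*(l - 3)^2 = l^4 - 22*l^3 + 169*l^2 - 528*l + 576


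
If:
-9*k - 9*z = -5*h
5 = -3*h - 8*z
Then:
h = -8*z/3 - 5/3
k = -67*z/27 - 25/27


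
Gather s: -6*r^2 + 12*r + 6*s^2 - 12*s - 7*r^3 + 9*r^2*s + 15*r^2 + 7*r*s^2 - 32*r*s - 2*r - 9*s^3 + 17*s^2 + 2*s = -7*r^3 + 9*r^2 + 10*r - 9*s^3 + s^2*(7*r + 23) + s*(9*r^2 - 32*r - 10)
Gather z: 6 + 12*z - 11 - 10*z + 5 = 2*z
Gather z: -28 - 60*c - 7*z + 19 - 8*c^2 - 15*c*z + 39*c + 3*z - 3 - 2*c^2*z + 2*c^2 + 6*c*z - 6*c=-6*c^2 - 27*c + z*(-2*c^2 - 9*c - 4) - 12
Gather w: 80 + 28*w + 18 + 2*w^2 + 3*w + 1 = 2*w^2 + 31*w + 99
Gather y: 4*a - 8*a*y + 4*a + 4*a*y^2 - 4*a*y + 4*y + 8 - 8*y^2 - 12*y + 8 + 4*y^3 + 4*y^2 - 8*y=8*a + 4*y^3 + y^2*(4*a - 4) + y*(-12*a - 16) + 16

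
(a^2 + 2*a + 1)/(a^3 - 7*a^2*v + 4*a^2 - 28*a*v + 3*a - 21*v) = (-a - 1)/(-a^2 + 7*a*v - 3*a + 21*v)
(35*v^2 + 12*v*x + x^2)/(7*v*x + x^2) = (5*v + x)/x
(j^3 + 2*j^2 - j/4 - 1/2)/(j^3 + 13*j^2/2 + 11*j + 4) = (j - 1/2)/(j + 4)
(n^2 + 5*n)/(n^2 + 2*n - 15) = n/(n - 3)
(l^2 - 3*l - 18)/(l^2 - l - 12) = (l - 6)/(l - 4)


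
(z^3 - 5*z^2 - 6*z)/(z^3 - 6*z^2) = (z + 1)/z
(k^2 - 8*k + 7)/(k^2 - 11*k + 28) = (k - 1)/(k - 4)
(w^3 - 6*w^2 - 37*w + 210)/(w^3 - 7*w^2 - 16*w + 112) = (w^2 + w - 30)/(w^2 - 16)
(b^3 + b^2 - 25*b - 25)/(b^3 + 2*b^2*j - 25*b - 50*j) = (b + 1)/(b + 2*j)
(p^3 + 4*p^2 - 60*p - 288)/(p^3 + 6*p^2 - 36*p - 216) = (p - 8)/(p - 6)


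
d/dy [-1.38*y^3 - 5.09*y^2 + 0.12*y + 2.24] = -4.14*y^2 - 10.18*y + 0.12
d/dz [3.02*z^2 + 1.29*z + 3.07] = 6.04*z + 1.29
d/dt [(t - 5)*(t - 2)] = 2*t - 7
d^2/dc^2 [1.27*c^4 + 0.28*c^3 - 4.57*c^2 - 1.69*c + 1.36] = 15.24*c^2 + 1.68*c - 9.14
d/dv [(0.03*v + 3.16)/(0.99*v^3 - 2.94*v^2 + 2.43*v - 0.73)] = (-0.0594*v^3 - 9.297*v^2 + 18.5808*v - 7.7007)/(0.9801*v^6 - 5.8212*v^5 + 13.455*v^4 - 15.7338*v^3 + 10.1973*v^2 - 3.5478*v + 0.5329)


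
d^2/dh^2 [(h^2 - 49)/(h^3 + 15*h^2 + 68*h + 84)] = 2*(h^3 - 21*h^2 - 204*h - 460)/(h^6 + 24*h^5 + 228*h^4 + 1088*h^3 + 2736*h^2 + 3456*h + 1728)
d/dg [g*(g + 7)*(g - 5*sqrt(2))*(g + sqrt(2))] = 4*g^3 - 12*sqrt(2)*g^2 + 21*g^2 - 56*sqrt(2)*g - 20*g - 70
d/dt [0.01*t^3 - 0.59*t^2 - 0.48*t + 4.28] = 0.03*t^2 - 1.18*t - 0.48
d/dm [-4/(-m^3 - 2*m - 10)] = 4*(-3*m^2 - 2)/(m^3 + 2*m + 10)^2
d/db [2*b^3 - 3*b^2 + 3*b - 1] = 6*b^2 - 6*b + 3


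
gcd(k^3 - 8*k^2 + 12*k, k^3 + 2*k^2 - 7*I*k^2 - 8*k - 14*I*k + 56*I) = k - 2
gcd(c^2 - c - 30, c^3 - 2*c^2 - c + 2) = 1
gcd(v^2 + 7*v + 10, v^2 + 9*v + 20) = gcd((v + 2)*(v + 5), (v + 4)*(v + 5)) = v + 5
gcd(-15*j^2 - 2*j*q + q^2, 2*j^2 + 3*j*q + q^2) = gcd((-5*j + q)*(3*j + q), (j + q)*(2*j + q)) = 1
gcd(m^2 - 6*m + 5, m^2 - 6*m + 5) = m^2 - 6*m + 5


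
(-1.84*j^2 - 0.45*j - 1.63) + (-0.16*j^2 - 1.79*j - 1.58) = -2.0*j^2 - 2.24*j - 3.21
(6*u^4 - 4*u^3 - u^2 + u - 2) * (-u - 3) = -6*u^5 - 14*u^4 + 13*u^3 + 2*u^2 - u + 6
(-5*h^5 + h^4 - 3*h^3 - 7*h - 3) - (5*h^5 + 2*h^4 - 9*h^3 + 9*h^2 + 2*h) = -10*h^5 - h^4 + 6*h^3 - 9*h^2 - 9*h - 3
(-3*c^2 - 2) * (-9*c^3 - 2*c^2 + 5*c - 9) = 27*c^5 + 6*c^4 + 3*c^3 + 31*c^2 - 10*c + 18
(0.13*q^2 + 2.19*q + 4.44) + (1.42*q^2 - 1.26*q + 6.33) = 1.55*q^2 + 0.93*q + 10.77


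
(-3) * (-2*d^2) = 6*d^2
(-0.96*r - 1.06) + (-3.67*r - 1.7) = -4.63*r - 2.76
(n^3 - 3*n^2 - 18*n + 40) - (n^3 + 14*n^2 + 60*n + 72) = -17*n^2 - 78*n - 32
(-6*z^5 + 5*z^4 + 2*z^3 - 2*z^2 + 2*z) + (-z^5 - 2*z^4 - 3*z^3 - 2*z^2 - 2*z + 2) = -7*z^5 + 3*z^4 - z^3 - 4*z^2 + 2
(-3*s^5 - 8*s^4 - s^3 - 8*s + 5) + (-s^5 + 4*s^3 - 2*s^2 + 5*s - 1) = -4*s^5 - 8*s^4 + 3*s^3 - 2*s^2 - 3*s + 4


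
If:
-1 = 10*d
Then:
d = -1/10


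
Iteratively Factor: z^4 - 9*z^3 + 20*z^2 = (z - 4)*(z^3 - 5*z^2) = (z - 5)*(z - 4)*(z^2) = z*(z - 5)*(z - 4)*(z)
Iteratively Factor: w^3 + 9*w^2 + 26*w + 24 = (w + 4)*(w^2 + 5*w + 6) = (w + 2)*(w + 4)*(w + 3)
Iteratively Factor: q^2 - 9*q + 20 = (q - 4)*(q - 5)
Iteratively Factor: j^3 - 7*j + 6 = (j + 3)*(j^2 - 3*j + 2) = (j - 2)*(j + 3)*(j - 1)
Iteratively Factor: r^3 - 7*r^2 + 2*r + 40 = (r + 2)*(r^2 - 9*r + 20) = (r - 5)*(r + 2)*(r - 4)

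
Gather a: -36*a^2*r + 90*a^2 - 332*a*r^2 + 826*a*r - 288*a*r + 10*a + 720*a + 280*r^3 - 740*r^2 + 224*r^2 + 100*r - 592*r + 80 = a^2*(90 - 36*r) + a*(-332*r^2 + 538*r + 730) + 280*r^3 - 516*r^2 - 492*r + 80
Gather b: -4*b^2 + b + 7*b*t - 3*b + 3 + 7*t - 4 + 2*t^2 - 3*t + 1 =-4*b^2 + b*(7*t - 2) + 2*t^2 + 4*t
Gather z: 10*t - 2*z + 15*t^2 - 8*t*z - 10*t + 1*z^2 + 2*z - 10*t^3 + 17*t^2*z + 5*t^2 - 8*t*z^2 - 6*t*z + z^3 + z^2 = -10*t^3 + 20*t^2 + z^3 + z^2*(2 - 8*t) + z*(17*t^2 - 14*t)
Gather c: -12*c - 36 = -12*c - 36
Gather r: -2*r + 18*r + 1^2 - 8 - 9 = 16*r - 16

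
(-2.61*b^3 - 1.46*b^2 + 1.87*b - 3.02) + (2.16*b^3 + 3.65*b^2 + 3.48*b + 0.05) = -0.45*b^3 + 2.19*b^2 + 5.35*b - 2.97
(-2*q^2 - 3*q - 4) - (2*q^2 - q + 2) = -4*q^2 - 2*q - 6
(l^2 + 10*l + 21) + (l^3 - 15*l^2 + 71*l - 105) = l^3 - 14*l^2 + 81*l - 84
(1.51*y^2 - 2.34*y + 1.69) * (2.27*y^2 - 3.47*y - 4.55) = 3.4277*y^4 - 10.5515*y^3 + 5.0856*y^2 + 4.7827*y - 7.6895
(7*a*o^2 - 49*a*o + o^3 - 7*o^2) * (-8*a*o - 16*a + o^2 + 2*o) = -56*a^2*o^3 + 280*a^2*o^2 + 784*a^2*o - a*o^4 + 5*a*o^3 + 14*a*o^2 + o^5 - 5*o^4 - 14*o^3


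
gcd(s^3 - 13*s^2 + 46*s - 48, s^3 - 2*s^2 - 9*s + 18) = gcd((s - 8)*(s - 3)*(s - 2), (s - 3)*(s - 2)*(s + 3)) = s^2 - 5*s + 6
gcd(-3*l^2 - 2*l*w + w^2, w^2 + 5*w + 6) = 1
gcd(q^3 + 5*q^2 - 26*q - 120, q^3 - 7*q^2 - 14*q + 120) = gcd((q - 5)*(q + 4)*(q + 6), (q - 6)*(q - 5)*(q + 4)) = q^2 - q - 20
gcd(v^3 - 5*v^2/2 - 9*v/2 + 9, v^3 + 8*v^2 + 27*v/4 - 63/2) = v - 3/2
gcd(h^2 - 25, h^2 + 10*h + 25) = h + 5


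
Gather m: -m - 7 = -m - 7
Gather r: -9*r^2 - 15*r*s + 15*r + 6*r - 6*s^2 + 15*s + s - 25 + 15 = -9*r^2 + r*(21 - 15*s) - 6*s^2 + 16*s - 10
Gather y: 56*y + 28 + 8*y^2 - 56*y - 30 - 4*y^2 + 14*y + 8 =4*y^2 + 14*y + 6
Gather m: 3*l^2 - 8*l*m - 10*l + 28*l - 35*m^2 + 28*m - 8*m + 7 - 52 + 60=3*l^2 + 18*l - 35*m^2 + m*(20 - 8*l) + 15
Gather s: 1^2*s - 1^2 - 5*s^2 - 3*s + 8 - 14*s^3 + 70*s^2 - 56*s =-14*s^3 + 65*s^2 - 58*s + 7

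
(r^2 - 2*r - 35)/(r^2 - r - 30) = (r - 7)/(r - 6)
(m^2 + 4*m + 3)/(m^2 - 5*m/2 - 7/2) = 2*(m + 3)/(2*m - 7)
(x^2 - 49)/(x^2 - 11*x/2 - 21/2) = 2*(x + 7)/(2*x + 3)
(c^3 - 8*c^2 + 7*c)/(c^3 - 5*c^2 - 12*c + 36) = c*(c^2 - 8*c + 7)/(c^3 - 5*c^2 - 12*c + 36)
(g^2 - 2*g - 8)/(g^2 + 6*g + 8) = (g - 4)/(g + 4)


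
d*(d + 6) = d^2 + 6*d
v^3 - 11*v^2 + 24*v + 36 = (v - 6)^2*(v + 1)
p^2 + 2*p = p*(p + 2)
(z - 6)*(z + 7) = z^2 + z - 42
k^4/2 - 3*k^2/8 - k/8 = k*(k/2 + 1/4)*(k - 1)*(k + 1/2)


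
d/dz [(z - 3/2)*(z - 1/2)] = 2*z - 2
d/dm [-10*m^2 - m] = -20*m - 1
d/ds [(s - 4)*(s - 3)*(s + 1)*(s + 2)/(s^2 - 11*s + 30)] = (2*s^5 - 37*s^4 + 208*s^3 - 305*s^2 - 468*s + 924)/(s^4 - 22*s^3 + 181*s^2 - 660*s + 900)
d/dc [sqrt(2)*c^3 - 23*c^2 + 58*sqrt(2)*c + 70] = 3*sqrt(2)*c^2 - 46*c + 58*sqrt(2)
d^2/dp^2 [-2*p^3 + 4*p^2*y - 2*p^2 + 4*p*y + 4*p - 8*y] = -12*p + 8*y - 4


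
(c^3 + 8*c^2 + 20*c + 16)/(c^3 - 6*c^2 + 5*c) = (c^3 + 8*c^2 + 20*c + 16)/(c*(c^2 - 6*c + 5))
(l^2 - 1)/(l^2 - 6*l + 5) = (l + 1)/(l - 5)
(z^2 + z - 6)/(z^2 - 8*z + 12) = (z + 3)/(z - 6)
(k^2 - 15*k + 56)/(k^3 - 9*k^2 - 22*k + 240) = (k - 7)/(k^2 - k - 30)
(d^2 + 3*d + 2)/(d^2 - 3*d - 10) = (d + 1)/(d - 5)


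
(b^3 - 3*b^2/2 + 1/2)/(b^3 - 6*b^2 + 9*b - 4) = (b + 1/2)/(b - 4)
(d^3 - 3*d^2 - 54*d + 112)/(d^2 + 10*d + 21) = (d^2 - 10*d + 16)/(d + 3)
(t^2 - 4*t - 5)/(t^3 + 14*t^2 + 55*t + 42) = (t - 5)/(t^2 + 13*t + 42)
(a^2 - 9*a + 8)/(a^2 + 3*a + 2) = (a^2 - 9*a + 8)/(a^2 + 3*a + 2)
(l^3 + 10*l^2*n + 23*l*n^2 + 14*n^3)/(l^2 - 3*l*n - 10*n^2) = (l^2 + 8*l*n + 7*n^2)/(l - 5*n)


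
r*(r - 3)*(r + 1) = r^3 - 2*r^2 - 3*r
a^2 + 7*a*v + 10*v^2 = (a + 2*v)*(a + 5*v)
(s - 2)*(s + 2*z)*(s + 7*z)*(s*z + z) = s^4*z + 9*s^3*z^2 - s^3*z + 14*s^2*z^3 - 9*s^2*z^2 - 2*s^2*z - 14*s*z^3 - 18*s*z^2 - 28*z^3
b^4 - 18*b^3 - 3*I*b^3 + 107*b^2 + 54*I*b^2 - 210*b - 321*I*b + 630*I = (b - 7)*(b - 6)*(b - 5)*(b - 3*I)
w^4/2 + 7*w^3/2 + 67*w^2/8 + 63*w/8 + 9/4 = (w/2 + 1)*(w + 1/2)*(w + 3/2)*(w + 3)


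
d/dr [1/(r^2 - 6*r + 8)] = 2*(3 - r)/(r^2 - 6*r + 8)^2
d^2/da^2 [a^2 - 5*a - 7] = 2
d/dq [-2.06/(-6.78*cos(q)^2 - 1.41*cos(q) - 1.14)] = (27.9336*cos(q) + 2.9046)*sin(q)/(6.78*cos(q)^2 + 1.41*cos(q) + 1.14)^2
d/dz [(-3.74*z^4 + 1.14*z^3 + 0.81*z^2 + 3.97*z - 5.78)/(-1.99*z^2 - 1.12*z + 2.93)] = (14.8852*z^5 + 10.2978*z^4 - 46.3864*z^3 + 17.0137*z^2 - 18.2578*z + 5.1585)/(3.9601*z^4 + 4.4576*z^3 - 10.407*z^2 - 6.5632*z + 8.5849)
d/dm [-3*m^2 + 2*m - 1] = 2 - 6*m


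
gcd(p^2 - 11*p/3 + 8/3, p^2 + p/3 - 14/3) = 1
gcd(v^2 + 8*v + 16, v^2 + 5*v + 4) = v + 4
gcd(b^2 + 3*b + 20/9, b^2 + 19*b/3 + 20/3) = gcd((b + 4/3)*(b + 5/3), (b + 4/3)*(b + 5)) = b + 4/3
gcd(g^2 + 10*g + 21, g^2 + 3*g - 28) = g + 7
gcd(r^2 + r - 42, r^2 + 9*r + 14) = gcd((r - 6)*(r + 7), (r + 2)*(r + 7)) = r + 7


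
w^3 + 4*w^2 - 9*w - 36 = (w - 3)*(w + 3)*(w + 4)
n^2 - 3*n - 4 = (n - 4)*(n + 1)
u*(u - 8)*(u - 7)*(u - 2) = u^4 - 17*u^3 + 86*u^2 - 112*u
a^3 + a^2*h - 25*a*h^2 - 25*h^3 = (a - 5*h)*(a + h)*(a + 5*h)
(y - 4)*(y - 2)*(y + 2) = y^3 - 4*y^2 - 4*y + 16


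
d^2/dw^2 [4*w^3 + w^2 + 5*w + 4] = 24*w + 2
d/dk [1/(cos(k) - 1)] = sin(k)/(cos(k) - 1)^2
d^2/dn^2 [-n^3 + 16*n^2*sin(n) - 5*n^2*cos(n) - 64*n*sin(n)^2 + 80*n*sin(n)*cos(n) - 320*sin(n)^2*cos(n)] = -16*n^2*sin(n) + 5*n^2*cos(n) + 20*n*sin(n) - 160*n*sin(2*n) + 64*n*cos(n) - 128*n*cos(2*n) - 6*n + 32*sin(n) - 128*sin(2*n) + 70*cos(n) + 160*cos(2*n) - 720*cos(3*n)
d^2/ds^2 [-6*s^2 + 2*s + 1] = -12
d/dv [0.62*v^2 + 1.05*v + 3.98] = 1.24*v + 1.05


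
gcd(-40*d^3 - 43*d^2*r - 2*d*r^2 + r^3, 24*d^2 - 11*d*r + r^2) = -8*d + r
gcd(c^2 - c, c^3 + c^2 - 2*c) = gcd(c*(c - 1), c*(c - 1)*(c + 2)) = c^2 - c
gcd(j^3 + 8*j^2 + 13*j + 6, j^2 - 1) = j + 1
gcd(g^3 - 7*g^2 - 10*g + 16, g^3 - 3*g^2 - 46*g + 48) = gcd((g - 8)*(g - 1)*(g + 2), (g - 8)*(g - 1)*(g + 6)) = g^2 - 9*g + 8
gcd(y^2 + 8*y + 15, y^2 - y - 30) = y + 5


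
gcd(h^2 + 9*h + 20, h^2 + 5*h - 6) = 1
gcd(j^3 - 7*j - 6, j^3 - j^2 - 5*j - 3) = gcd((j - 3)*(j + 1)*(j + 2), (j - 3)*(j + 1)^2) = j^2 - 2*j - 3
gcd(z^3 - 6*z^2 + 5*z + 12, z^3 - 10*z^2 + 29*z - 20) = z - 4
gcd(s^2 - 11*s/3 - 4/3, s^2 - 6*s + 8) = s - 4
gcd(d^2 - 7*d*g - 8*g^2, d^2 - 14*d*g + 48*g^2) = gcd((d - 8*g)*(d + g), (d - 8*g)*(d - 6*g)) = d - 8*g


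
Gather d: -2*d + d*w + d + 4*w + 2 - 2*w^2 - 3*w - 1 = d*(w - 1) - 2*w^2 + w + 1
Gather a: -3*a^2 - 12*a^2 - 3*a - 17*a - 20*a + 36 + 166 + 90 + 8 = -15*a^2 - 40*a + 300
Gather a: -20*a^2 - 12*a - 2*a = -20*a^2 - 14*a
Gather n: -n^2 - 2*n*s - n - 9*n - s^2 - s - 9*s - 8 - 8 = -n^2 + n*(-2*s - 10) - s^2 - 10*s - 16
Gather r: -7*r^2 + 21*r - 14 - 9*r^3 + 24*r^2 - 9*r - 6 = -9*r^3 + 17*r^2 + 12*r - 20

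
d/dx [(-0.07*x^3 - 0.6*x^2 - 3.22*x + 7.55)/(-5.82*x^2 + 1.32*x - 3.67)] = (0.4074*x^4 - 0.1848*x^3 - 18.7617*x^2 + 92.286*x + 1.8514)/(33.8724*x^4 - 15.3648*x^3 + 44.4612*x^2 - 9.6888*x + 13.4689)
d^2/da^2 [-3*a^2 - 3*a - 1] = -6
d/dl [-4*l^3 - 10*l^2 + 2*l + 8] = -12*l^2 - 20*l + 2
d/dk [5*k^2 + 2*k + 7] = 10*k + 2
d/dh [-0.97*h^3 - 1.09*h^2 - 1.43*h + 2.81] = -2.91*h^2 - 2.18*h - 1.43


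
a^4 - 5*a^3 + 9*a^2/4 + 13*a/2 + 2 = (a - 4)*(a - 2)*(a + 1/2)^2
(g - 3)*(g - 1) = g^2 - 4*g + 3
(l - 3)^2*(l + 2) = l^3 - 4*l^2 - 3*l + 18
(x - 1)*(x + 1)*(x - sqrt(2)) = x^3 - sqrt(2)*x^2 - x + sqrt(2)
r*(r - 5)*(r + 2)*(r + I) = r^4 - 3*r^3 + I*r^3 - 10*r^2 - 3*I*r^2 - 10*I*r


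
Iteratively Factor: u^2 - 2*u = (u)*(u - 2)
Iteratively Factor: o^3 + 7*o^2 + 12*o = (o + 4)*(o^2 + 3*o) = (o + 3)*(o + 4)*(o)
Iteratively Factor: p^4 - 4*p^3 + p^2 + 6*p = (p - 2)*(p^3 - 2*p^2 - 3*p) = (p - 3)*(p - 2)*(p^2 + p) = (p - 3)*(p - 2)*(p + 1)*(p)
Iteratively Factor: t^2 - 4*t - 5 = (t + 1)*(t - 5)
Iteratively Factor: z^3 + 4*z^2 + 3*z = (z)*(z^2 + 4*z + 3) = z*(z + 3)*(z + 1)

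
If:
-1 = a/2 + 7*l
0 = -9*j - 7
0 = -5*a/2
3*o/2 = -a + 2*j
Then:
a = 0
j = -7/9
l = -1/7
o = -28/27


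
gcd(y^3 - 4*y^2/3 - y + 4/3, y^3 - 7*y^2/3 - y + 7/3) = y^2 - 1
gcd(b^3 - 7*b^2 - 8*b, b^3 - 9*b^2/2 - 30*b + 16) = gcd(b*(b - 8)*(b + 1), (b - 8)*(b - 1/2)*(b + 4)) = b - 8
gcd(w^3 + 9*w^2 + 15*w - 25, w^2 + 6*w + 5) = w + 5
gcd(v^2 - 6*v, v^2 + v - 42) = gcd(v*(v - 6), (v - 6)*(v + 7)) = v - 6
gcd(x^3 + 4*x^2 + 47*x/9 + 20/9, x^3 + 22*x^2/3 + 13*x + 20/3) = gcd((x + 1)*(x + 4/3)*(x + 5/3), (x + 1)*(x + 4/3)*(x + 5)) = x^2 + 7*x/3 + 4/3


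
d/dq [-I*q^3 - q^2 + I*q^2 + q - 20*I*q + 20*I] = -3*I*q^2 - 2*q*(1 - I) + 1 - 20*I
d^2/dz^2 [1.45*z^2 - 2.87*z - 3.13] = 2.90000000000000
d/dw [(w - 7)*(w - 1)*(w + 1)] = 3*w^2 - 14*w - 1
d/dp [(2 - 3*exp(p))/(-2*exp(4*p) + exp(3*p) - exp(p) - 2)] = (-(3*exp(p) - 2)*(8*exp(3*p) - 3*exp(2*p) + 1) + 6*exp(4*p) - 3*exp(3*p) + 3*exp(p) + 6)*exp(p)/(2*exp(4*p) - exp(3*p) + exp(p) + 2)^2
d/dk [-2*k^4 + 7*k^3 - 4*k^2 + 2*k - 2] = -8*k^3 + 21*k^2 - 8*k + 2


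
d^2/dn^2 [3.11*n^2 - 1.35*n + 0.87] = 6.22000000000000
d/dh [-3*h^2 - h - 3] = -6*h - 1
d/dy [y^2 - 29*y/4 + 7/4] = 2*y - 29/4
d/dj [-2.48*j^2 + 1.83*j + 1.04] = 1.83 - 4.96*j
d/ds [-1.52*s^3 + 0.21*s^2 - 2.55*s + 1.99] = -4.56*s^2 + 0.42*s - 2.55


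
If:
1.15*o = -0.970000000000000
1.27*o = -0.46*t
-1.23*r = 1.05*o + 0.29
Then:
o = -0.84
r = 0.48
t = 2.33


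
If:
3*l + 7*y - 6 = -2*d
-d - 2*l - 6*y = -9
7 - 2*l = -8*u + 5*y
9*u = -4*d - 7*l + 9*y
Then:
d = -2655/269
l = 1503/269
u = 356/269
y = 345/269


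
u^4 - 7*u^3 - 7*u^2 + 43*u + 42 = (u - 7)*(u - 3)*(u + 1)*(u + 2)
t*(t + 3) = t^2 + 3*t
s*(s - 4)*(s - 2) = s^3 - 6*s^2 + 8*s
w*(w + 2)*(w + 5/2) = w^3 + 9*w^2/2 + 5*w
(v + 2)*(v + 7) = v^2 + 9*v + 14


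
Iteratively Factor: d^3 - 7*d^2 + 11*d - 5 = (d - 5)*(d^2 - 2*d + 1) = (d - 5)*(d - 1)*(d - 1)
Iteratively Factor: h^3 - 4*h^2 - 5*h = (h - 5)*(h^2 + h) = (h - 5)*(h + 1)*(h)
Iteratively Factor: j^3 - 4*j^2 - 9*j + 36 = (j - 4)*(j^2 - 9) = (j - 4)*(j + 3)*(j - 3)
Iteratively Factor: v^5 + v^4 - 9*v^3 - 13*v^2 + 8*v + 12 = (v + 1)*(v^4 - 9*v^2 - 4*v + 12) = (v + 1)*(v + 2)*(v^3 - 2*v^2 - 5*v + 6) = (v - 1)*(v + 1)*(v + 2)*(v^2 - v - 6) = (v - 3)*(v - 1)*(v + 1)*(v + 2)*(v + 2)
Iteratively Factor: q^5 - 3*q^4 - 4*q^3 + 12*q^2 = (q)*(q^4 - 3*q^3 - 4*q^2 + 12*q) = q*(q + 2)*(q^3 - 5*q^2 + 6*q) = q^2*(q + 2)*(q^2 - 5*q + 6) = q^2*(q - 3)*(q + 2)*(q - 2)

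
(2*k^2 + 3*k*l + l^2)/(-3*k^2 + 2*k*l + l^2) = (2*k^2 + 3*k*l + l^2)/(-3*k^2 + 2*k*l + l^2)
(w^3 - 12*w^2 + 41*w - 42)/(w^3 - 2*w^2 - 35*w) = (w^2 - 5*w + 6)/(w*(w + 5))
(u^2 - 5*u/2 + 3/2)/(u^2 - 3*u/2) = (u - 1)/u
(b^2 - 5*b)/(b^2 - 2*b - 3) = b*(5 - b)/(-b^2 + 2*b + 3)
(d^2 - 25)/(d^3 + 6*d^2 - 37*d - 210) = (d - 5)/(d^2 + d - 42)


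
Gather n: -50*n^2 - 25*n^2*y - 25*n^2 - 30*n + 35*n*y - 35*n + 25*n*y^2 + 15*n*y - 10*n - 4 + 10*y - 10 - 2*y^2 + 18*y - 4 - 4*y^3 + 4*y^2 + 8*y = n^2*(-25*y - 75) + n*(25*y^2 + 50*y - 75) - 4*y^3 + 2*y^2 + 36*y - 18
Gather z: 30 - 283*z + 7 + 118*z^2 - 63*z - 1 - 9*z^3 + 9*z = -9*z^3 + 118*z^2 - 337*z + 36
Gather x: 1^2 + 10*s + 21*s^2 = 21*s^2 + 10*s + 1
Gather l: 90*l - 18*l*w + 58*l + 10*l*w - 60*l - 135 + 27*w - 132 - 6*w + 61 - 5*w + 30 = l*(88 - 8*w) + 16*w - 176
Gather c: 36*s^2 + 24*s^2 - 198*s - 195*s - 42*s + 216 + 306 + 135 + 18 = 60*s^2 - 435*s + 675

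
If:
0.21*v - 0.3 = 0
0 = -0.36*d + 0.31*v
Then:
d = 1.23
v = 1.43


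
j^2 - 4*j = j*(j - 4)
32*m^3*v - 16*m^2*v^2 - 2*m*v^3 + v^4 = v*(-4*m + v)*(-2*m + v)*(4*m + v)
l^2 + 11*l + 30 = (l + 5)*(l + 6)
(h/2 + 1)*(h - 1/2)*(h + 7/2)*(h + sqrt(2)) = h^4/2 + sqrt(2)*h^3/2 + 5*h^3/2 + 17*h^2/8 + 5*sqrt(2)*h^2/2 - 7*h/4 + 17*sqrt(2)*h/8 - 7*sqrt(2)/4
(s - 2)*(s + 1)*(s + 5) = s^3 + 4*s^2 - 7*s - 10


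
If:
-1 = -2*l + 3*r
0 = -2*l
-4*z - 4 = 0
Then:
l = 0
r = -1/3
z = -1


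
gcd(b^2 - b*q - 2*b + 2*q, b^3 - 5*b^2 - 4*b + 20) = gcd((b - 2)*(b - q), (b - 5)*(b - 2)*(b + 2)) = b - 2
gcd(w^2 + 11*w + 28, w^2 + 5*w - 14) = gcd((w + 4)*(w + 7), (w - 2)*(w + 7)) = w + 7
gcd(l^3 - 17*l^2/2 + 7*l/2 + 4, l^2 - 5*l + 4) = l - 1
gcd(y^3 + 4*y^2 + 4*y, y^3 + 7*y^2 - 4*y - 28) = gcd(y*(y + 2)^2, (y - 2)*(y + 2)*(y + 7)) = y + 2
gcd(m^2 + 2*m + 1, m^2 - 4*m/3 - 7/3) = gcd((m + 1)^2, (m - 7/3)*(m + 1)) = m + 1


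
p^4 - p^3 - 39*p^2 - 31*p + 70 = (p - 7)*(p - 1)*(p + 2)*(p + 5)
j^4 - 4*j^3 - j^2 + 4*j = j*(j - 4)*(j - 1)*(j + 1)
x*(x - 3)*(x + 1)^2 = x^4 - x^3 - 5*x^2 - 3*x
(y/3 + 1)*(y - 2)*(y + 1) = y^3/3 + 2*y^2/3 - 5*y/3 - 2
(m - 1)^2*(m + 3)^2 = m^4 + 4*m^3 - 2*m^2 - 12*m + 9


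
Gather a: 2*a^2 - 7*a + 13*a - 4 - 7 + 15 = 2*a^2 + 6*a + 4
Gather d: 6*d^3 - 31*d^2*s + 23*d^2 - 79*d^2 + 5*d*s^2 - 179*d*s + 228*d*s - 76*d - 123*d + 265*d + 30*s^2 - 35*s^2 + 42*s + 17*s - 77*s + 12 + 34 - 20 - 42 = 6*d^3 + d^2*(-31*s - 56) + d*(5*s^2 + 49*s + 66) - 5*s^2 - 18*s - 16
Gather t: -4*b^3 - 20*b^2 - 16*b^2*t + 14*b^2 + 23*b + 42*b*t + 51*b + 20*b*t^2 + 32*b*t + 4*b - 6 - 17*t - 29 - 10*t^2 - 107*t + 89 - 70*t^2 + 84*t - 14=-4*b^3 - 6*b^2 + 78*b + t^2*(20*b - 80) + t*(-16*b^2 + 74*b - 40) + 40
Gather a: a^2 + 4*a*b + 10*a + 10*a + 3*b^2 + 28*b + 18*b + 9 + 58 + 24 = a^2 + a*(4*b + 20) + 3*b^2 + 46*b + 91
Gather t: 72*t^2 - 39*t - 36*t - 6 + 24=72*t^2 - 75*t + 18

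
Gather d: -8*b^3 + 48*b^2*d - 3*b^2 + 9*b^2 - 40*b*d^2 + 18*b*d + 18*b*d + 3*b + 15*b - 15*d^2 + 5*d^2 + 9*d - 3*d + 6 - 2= -8*b^3 + 6*b^2 + 18*b + d^2*(-40*b - 10) + d*(48*b^2 + 36*b + 6) + 4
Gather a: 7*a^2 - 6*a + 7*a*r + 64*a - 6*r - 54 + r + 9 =7*a^2 + a*(7*r + 58) - 5*r - 45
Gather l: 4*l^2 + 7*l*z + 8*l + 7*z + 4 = 4*l^2 + l*(7*z + 8) + 7*z + 4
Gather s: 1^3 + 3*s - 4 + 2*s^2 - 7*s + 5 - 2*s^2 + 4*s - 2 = 0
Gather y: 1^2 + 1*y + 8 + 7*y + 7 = 8*y + 16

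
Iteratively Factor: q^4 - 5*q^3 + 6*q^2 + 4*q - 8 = (q + 1)*(q^3 - 6*q^2 + 12*q - 8) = (q - 2)*(q + 1)*(q^2 - 4*q + 4) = (q - 2)^2*(q + 1)*(q - 2)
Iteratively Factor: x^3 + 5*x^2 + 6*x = (x + 2)*(x^2 + 3*x) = (x + 2)*(x + 3)*(x)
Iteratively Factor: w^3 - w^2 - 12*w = (w)*(w^2 - w - 12) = w*(w - 4)*(w + 3)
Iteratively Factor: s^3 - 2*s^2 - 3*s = (s + 1)*(s^2 - 3*s) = (s - 3)*(s + 1)*(s)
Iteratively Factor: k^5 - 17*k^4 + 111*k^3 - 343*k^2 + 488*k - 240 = (k - 4)*(k^4 - 13*k^3 + 59*k^2 - 107*k + 60) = (k - 4)*(k - 1)*(k^3 - 12*k^2 + 47*k - 60) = (k - 4)*(k - 3)*(k - 1)*(k^2 - 9*k + 20) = (k - 4)^2*(k - 3)*(k - 1)*(k - 5)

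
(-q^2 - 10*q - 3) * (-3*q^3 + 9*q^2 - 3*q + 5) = 3*q^5 + 21*q^4 - 78*q^3 - 2*q^2 - 41*q - 15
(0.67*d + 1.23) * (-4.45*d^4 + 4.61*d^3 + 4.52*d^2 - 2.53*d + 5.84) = -2.9815*d^5 - 2.3848*d^4 + 8.6987*d^3 + 3.8645*d^2 + 0.8009*d + 7.1832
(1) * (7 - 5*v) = 7 - 5*v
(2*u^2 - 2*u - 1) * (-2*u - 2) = -4*u^3 + 6*u + 2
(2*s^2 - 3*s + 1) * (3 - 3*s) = -6*s^3 + 15*s^2 - 12*s + 3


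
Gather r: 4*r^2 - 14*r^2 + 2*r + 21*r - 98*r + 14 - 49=-10*r^2 - 75*r - 35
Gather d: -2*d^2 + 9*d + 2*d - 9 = -2*d^2 + 11*d - 9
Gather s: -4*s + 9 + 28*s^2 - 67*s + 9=28*s^2 - 71*s + 18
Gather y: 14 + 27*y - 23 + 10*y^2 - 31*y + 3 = 10*y^2 - 4*y - 6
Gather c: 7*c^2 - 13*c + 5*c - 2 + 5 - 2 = 7*c^2 - 8*c + 1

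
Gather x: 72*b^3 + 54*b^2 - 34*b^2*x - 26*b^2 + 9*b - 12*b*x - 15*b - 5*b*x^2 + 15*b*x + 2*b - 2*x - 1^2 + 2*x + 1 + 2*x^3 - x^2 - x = 72*b^3 + 28*b^2 - 4*b + 2*x^3 + x^2*(-5*b - 1) + x*(-34*b^2 + 3*b - 1)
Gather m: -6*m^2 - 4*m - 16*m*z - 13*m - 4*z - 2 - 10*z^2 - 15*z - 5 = -6*m^2 + m*(-16*z - 17) - 10*z^2 - 19*z - 7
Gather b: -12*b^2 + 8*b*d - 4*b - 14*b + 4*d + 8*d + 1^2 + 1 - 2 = -12*b^2 + b*(8*d - 18) + 12*d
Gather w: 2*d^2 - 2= 2*d^2 - 2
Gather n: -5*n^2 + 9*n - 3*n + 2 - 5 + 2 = -5*n^2 + 6*n - 1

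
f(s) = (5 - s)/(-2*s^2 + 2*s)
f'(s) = (5 - s)*(4*s - 2)/(-2*s^2 + 2*s)^2 - 1/(-2*s^2 + 2*s) = (-s^2 + 10*s - 5)/(2*s^2*(s^2 - 2*s + 1))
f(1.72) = -1.32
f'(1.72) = 3.01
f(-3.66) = -0.25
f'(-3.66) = -0.09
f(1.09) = -19.93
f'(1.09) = 244.81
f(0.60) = 9.17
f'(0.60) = 5.56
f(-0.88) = -1.78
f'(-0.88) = -2.66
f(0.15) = 19.02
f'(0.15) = -108.34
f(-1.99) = -0.59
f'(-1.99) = -0.41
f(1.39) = -3.33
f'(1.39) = 11.86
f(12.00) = 0.03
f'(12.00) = 0.00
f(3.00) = -0.17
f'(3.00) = 0.22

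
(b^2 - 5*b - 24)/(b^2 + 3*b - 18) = (b^2 - 5*b - 24)/(b^2 + 3*b - 18)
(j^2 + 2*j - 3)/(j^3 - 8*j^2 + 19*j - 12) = (j + 3)/(j^2 - 7*j + 12)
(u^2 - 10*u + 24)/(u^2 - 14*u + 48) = (u - 4)/(u - 8)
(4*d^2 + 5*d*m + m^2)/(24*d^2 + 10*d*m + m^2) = (d + m)/(6*d + m)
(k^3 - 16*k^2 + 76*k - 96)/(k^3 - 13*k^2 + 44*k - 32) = (k^2 - 8*k + 12)/(k^2 - 5*k + 4)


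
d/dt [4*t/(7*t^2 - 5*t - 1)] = 4*(-7*t^2 - 1)/(49*t^4 - 70*t^3 + 11*t^2 + 10*t + 1)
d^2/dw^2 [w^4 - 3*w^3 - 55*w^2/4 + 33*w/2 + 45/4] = 12*w^2 - 18*w - 55/2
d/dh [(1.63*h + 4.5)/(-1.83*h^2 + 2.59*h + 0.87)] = (2.9829*h^2 + 16.47*h - 10.2369)/(3.3489*h^4 - 9.4794*h^3 + 3.5239*h^2 + 4.5066*h + 0.7569)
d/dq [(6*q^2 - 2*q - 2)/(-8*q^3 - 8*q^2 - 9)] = 2*(24*q^4 - 16*q^3 - 32*q^2 - 70*q + 9)/(64*q^6 + 128*q^5 + 64*q^4 + 144*q^3 + 144*q^2 + 81)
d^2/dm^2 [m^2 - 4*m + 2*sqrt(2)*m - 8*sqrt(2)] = 2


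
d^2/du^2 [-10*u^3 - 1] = -60*u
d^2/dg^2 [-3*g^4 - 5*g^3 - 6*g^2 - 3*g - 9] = -36*g^2 - 30*g - 12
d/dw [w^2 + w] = 2*w + 1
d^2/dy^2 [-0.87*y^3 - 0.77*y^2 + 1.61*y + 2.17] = -5.22*y - 1.54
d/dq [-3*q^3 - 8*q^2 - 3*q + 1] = -9*q^2 - 16*q - 3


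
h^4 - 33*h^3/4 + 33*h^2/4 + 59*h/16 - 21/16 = (h - 7)*(h - 3/2)*(h - 1/4)*(h + 1/2)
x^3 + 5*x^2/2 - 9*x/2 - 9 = (x - 2)*(x + 3/2)*(x + 3)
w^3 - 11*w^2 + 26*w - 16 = (w - 8)*(w - 2)*(w - 1)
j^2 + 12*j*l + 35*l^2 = (j + 5*l)*(j + 7*l)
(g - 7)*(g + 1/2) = g^2 - 13*g/2 - 7/2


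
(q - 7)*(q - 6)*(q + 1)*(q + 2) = q^4 - 10*q^3 + 5*q^2 + 100*q + 84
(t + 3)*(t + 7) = t^2 + 10*t + 21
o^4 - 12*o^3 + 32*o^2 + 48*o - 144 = (o - 6)^2*(o - 2)*(o + 2)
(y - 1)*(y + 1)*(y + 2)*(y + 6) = y^4 + 8*y^3 + 11*y^2 - 8*y - 12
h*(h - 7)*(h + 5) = h^3 - 2*h^2 - 35*h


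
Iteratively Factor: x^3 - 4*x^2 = (x - 4)*(x^2) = x*(x - 4)*(x)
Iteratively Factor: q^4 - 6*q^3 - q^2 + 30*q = (q - 5)*(q^3 - q^2 - 6*q) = (q - 5)*(q + 2)*(q^2 - 3*q) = q*(q - 5)*(q + 2)*(q - 3)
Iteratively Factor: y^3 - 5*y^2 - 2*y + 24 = (y - 4)*(y^2 - y - 6) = (y - 4)*(y - 3)*(y + 2)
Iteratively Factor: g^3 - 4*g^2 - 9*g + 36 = (g - 3)*(g^2 - g - 12) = (g - 3)*(g + 3)*(g - 4)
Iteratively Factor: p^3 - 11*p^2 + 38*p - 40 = (p - 4)*(p^2 - 7*p + 10) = (p - 4)*(p - 2)*(p - 5)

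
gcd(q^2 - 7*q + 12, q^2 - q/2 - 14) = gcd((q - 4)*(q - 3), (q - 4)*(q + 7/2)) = q - 4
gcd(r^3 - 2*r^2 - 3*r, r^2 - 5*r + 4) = 1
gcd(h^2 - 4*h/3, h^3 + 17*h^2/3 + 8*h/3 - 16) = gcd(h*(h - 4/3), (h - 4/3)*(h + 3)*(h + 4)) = h - 4/3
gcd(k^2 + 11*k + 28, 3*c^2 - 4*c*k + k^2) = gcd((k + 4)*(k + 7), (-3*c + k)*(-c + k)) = 1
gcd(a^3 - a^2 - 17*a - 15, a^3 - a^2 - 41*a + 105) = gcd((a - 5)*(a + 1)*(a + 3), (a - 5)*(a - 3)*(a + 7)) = a - 5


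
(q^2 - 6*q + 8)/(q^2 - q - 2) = (q - 4)/(q + 1)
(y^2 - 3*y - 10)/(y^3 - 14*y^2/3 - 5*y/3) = 3*(y + 2)/(y*(3*y + 1))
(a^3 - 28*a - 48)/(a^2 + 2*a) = a - 2 - 24/a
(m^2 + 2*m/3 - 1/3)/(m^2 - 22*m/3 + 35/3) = (3*m^2 + 2*m - 1)/(3*m^2 - 22*m + 35)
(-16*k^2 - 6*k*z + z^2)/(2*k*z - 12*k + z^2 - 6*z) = (-8*k + z)/(z - 6)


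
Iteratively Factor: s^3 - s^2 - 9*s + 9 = (s - 1)*(s^2 - 9) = (s - 3)*(s - 1)*(s + 3)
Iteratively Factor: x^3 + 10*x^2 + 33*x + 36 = (x + 4)*(x^2 + 6*x + 9) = (x + 3)*(x + 4)*(x + 3)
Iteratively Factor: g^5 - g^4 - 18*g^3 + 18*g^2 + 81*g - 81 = (g - 3)*(g^4 + 2*g^3 - 12*g^2 - 18*g + 27) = (g - 3)*(g + 3)*(g^3 - g^2 - 9*g + 9) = (g - 3)^2*(g + 3)*(g^2 + 2*g - 3) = (g - 3)^2*(g - 1)*(g + 3)*(g + 3)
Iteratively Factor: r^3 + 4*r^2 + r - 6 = (r + 3)*(r^2 + r - 2) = (r + 2)*(r + 3)*(r - 1)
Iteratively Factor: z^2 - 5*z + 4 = (z - 1)*(z - 4)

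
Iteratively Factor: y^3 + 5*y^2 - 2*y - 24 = (y - 2)*(y^2 + 7*y + 12) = (y - 2)*(y + 3)*(y + 4)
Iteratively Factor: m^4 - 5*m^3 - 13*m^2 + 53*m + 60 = (m + 1)*(m^3 - 6*m^2 - 7*m + 60) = (m - 5)*(m + 1)*(m^2 - m - 12) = (m - 5)*(m + 1)*(m + 3)*(m - 4)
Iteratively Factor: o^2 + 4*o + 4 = (o + 2)*(o + 2)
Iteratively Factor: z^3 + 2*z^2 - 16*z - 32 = (z - 4)*(z^2 + 6*z + 8) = (z - 4)*(z + 4)*(z + 2)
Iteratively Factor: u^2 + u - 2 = (u + 2)*(u - 1)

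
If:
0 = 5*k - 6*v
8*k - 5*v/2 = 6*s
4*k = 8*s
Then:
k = 0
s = 0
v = 0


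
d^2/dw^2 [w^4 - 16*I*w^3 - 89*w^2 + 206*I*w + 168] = 12*w^2 - 96*I*w - 178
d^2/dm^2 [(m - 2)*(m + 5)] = 2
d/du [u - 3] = 1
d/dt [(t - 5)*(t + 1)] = 2*t - 4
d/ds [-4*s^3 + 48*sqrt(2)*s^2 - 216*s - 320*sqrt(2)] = -12*s^2 + 96*sqrt(2)*s - 216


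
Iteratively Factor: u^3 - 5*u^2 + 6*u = (u)*(u^2 - 5*u + 6) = u*(u - 2)*(u - 3)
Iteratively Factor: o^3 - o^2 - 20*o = (o)*(o^2 - o - 20) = o*(o + 4)*(o - 5)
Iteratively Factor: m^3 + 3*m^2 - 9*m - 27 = (m - 3)*(m^2 + 6*m + 9) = (m - 3)*(m + 3)*(m + 3)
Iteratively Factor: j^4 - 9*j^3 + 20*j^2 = (j - 4)*(j^3 - 5*j^2) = j*(j - 4)*(j^2 - 5*j) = j*(j - 5)*(j - 4)*(j)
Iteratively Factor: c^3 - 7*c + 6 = (c - 2)*(c^2 + 2*c - 3) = (c - 2)*(c + 3)*(c - 1)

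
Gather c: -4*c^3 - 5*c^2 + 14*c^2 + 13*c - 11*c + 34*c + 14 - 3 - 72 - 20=-4*c^3 + 9*c^2 + 36*c - 81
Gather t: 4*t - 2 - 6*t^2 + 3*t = -6*t^2 + 7*t - 2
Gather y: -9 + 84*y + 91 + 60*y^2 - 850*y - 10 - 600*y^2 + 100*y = -540*y^2 - 666*y + 72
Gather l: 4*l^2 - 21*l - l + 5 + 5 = 4*l^2 - 22*l + 10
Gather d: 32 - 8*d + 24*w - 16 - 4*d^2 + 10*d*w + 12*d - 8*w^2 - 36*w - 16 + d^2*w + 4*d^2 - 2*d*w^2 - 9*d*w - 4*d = d^2*w + d*(-2*w^2 + w) - 8*w^2 - 12*w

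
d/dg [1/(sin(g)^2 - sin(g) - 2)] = (1 - 2*sin(g))*cos(g)/(sin(g) + cos(g)^2 + 1)^2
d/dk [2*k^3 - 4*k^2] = 2*k*(3*k - 4)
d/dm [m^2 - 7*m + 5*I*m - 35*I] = 2*m - 7 + 5*I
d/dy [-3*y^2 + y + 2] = 1 - 6*y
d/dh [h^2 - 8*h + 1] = 2*h - 8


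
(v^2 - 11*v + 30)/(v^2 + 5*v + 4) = (v^2 - 11*v + 30)/(v^2 + 5*v + 4)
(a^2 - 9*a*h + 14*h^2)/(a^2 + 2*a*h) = (a^2 - 9*a*h + 14*h^2)/(a*(a + 2*h))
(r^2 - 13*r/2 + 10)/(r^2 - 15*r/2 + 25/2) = (r - 4)/(r - 5)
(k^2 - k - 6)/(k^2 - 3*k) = (k + 2)/k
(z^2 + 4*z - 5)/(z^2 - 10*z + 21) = (z^2 + 4*z - 5)/(z^2 - 10*z + 21)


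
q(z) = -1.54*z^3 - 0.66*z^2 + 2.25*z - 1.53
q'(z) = -4.62*z^2 - 1.32*z + 2.25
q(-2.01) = 3.79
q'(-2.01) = -13.76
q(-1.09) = -2.77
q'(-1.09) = -1.80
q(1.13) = -2.05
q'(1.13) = -5.14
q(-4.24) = 94.45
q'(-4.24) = -75.21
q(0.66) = -0.78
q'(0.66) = -0.63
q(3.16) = -49.60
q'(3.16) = -48.05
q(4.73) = -168.62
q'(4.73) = -107.36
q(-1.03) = -2.86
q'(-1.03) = -1.29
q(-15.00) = 5013.72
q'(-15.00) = -1017.45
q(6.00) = -344.43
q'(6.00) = -171.99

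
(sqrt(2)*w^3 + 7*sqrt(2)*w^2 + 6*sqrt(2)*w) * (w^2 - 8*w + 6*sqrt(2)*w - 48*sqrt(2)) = sqrt(2)*w^5 - sqrt(2)*w^4 + 12*w^4 - 50*sqrt(2)*w^3 - 12*w^3 - 600*w^2 - 48*sqrt(2)*w^2 - 576*w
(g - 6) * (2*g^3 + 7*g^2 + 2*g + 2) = 2*g^4 - 5*g^3 - 40*g^2 - 10*g - 12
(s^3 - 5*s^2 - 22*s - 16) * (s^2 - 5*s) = s^5 - 10*s^4 + 3*s^3 + 94*s^2 + 80*s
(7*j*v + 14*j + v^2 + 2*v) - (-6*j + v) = 7*j*v + 20*j + v^2 + v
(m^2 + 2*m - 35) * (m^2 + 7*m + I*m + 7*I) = m^4 + 9*m^3 + I*m^3 - 21*m^2 + 9*I*m^2 - 245*m - 21*I*m - 245*I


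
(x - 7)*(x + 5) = x^2 - 2*x - 35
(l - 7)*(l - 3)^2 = l^3 - 13*l^2 + 51*l - 63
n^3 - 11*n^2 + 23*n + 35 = (n - 7)*(n - 5)*(n + 1)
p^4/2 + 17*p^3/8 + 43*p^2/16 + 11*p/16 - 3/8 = (p/2 + 1)*(p - 1/4)*(p + 1)*(p + 3/2)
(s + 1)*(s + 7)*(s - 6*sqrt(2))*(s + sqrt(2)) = s^4 - 5*sqrt(2)*s^3 + 8*s^3 - 40*sqrt(2)*s^2 - 5*s^2 - 96*s - 35*sqrt(2)*s - 84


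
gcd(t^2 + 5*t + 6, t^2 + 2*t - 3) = t + 3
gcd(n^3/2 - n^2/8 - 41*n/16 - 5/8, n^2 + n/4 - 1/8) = 1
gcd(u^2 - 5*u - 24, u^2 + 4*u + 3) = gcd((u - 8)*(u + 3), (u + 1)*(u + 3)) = u + 3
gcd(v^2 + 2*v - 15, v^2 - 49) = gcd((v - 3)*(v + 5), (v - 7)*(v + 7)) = 1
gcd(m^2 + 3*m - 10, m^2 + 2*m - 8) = m - 2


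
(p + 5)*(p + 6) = p^2 + 11*p + 30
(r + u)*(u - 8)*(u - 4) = r*u^2 - 12*r*u + 32*r + u^3 - 12*u^2 + 32*u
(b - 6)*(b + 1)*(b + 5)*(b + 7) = b^4 + 7*b^3 - 31*b^2 - 247*b - 210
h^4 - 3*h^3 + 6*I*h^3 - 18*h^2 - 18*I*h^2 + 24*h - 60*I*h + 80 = (h - 5)*(h + 2)*(h + 2*I)*(h + 4*I)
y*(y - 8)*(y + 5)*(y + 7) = y^4 + 4*y^3 - 61*y^2 - 280*y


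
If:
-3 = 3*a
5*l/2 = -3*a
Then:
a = -1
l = 6/5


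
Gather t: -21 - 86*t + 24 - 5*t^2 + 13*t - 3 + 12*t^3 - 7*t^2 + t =12*t^3 - 12*t^2 - 72*t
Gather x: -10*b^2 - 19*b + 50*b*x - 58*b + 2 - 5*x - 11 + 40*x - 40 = -10*b^2 - 77*b + x*(50*b + 35) - 49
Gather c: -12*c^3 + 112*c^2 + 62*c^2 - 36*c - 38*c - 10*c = -12*c^3 + 174*c^2 - 84*c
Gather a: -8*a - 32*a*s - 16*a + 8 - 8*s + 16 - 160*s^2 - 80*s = a*(-32*s - 24) - 160*s^2 - 88*s + 24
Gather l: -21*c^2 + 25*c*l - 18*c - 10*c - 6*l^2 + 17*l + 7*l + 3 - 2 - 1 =-21*c^2 - 28*c - 6*l^2 + l*(25*c + 24)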